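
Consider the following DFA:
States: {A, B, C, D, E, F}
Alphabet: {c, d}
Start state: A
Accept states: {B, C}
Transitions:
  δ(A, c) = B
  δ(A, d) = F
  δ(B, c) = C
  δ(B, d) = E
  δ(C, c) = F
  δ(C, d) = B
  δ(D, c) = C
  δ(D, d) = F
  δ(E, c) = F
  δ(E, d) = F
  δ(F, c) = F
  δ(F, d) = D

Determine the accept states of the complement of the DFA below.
Complement accept states = All states \ Original accept states
= {A, B, C, D, E, F} \ {B, C}
{A, D, E, F}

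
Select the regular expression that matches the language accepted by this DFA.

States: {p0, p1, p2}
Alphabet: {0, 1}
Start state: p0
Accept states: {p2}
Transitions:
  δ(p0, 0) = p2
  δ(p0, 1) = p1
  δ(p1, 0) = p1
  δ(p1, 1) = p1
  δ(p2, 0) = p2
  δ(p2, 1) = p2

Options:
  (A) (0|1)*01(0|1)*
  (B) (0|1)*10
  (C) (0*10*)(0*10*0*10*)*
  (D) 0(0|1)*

Check each option against the DFA on short strings; one disagreement eliminates an option:
  (A) (0|1)*01(0|1)*: on '0' the DFA goes p0 → p2 and accepts (p2 ∈ Accept), but the regex does not match it → eliminate
  (B) (0|1)*10: on '0' the DFA goes p0 → p2 and accepts (p2 ∈ Accept), but the regex does not match it → eliminate
  (C) (0*10*)(0*10*0*10*)*: on '0' the DFA goes p0 → p2 and accepts (p2 ∈ Accept), but the regex does not match it → eliminate
  (D) 0(0|1)*: agrees with the DFA on every string of length ≤ 6
Only (D) is consistent with the DFA.
(D) 0(0|1)*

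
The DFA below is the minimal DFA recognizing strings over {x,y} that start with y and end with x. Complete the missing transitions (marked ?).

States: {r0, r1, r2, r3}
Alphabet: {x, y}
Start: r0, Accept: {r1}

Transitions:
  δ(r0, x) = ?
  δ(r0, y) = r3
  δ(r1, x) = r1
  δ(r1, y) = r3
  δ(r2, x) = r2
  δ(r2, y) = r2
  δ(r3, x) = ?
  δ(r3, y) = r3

From the language and accept set, identify what each state tracks — r0: no input read; r1: started with y, last symbol x; r2: started with x (dead); r3: started with y, last symbol y.
Each missing δ(q, a) is the state matching the new tracked value after reading a.
δ(r0, x) = r2; δ(r3, x) = r1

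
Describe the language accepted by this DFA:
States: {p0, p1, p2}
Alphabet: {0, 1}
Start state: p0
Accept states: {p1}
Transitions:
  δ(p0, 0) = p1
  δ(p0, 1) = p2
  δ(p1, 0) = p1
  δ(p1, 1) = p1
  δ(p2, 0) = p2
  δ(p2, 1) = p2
Testing a few strings:
  '1' → reject
  '00' → accept
  '0' → accept
  '011' → accept
State roles: p0=no input read; p1=started with 0; p2=started with 1 (dead)
All binary strings starting with 0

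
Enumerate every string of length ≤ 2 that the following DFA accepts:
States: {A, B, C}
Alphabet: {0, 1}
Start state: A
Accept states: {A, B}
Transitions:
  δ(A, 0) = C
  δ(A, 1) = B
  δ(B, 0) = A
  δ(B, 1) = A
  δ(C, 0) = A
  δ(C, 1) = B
ε, 1, 00, 01, 10, 11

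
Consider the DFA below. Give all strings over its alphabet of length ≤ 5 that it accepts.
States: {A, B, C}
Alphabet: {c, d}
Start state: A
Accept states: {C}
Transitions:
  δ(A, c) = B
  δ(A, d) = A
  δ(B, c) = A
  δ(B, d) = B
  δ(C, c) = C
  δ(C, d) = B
None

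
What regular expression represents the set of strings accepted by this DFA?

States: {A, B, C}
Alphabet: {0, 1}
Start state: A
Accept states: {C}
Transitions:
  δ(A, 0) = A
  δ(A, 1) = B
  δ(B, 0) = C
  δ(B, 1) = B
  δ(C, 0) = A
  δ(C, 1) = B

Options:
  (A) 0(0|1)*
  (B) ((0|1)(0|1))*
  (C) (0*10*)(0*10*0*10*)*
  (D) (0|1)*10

Check each option against the DFA on short strings; one disagreement eliminates an option:
  (A) 0(0|1)*: on '0' the DFA goes A → A and rejects (A ∉ Accept), but the regex matches it → eliminate
  (B) ((0|1)(0|1))*: on ε the DFA stays in A and rejects (A ∉ Accept), but the regex matches it → eliminate
  (C) (0*10*)(0*10*0*10*)*: on '1' the DFA goes A → B and rejects (B ∉ Accept), but the regex matches it → eliminate
  (D) (0|1)*10: agrees with the DFA on every string of length ≤ 6
Only (D) is consistent with the DFA.
(D) (0|1)*10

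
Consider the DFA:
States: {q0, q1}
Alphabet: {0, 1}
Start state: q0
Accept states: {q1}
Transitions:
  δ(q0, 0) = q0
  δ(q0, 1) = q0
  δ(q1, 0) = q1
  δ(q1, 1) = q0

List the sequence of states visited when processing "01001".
read '0': q0 → q0
  read '1': q0 → q0
  read '0': q0 → q0
  read '0': q0 → q0
  read '1': q0 → q0
q0 -> q0 -> q0 -> q0 -> q0 -> q0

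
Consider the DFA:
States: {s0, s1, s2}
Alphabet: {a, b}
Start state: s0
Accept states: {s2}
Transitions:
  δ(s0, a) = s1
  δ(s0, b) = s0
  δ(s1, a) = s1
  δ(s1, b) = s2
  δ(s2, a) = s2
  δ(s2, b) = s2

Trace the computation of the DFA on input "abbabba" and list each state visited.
read 'a': s0 → s1
  read 'b': s1 → s2
  read 'b': s2 → s2
  read 'a': s2 → s2
  read 'b': s2 → s2
  read 'b': s2 → s2
  read 'a': s2 → s2
s0 -> s1 -> s2 -> s2 -> s2 -> s2 -> s2 -> s2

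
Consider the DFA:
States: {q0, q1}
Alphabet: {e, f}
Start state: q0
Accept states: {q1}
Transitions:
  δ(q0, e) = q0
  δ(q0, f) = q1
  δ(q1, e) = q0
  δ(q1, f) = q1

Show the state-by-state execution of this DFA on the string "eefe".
read 'e': q0 → q0
  read 'e': q0 → q0
  read 'f': q0 → q1
  read 'e': q1 → q0
q0 -> q0 -> q0 -> q1 -> q0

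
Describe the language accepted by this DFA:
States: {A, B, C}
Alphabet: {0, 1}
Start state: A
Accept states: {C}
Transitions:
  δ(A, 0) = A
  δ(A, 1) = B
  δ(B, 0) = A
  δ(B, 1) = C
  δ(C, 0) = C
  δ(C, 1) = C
Testing a few strings:
  '1' → reject
  '0111' → accept
  '10' → reject
  '0100' → reject
State roles: A=no progress toward 11; B=one trailing 1; C=substring 11 seen
All binary strings containing the substring 11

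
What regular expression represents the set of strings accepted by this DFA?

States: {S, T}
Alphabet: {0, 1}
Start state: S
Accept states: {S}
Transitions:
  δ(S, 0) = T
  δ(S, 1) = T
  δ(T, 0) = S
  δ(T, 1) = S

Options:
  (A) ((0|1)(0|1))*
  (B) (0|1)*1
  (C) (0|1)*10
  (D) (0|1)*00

Check each option against the DFA on short strings; one disagreement eliminates an option:
  (A) ((0|1)(0|1))*: agrees with the DFA on every string of length ≤ 6
  (B) (0|1)*1: on ε the DFA stays in S and accepts (S ∈ Accept), but the regex does not match it → eliminate
  (C) (0|1)*10: on ε the DFA stays in S and accepts (S ∈ Accept), but the regex does not match it → eliminate
  (D) (0|1)*00: on ε the DFA stays in S and accepts (S ∈ Accept), but the regex does not match it → eliminate
Only (A) is consistent with the DFA.
(A) ((0|1)(0|1))*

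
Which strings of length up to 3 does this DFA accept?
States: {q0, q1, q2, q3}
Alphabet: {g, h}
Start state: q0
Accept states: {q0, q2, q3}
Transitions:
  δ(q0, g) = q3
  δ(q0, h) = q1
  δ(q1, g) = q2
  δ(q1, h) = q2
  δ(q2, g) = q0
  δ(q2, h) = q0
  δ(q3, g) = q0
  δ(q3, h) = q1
ε, g, gg, hg, hh, ggg, ghg, ghh, hgg, hgh, hhg, hhh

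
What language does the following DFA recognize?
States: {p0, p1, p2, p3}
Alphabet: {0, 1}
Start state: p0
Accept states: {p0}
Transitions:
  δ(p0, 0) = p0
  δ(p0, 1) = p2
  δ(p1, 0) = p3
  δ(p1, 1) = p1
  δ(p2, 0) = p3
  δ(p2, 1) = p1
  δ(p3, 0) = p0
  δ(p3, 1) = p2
Testing a few strings:
  '100' → accept
  '00' → accept
  '0101' → reject
  '0010' → reject
State roles: p0=value ≡ 0 (mod 4); p1=value ≡ 3 (mod 4); p2=value ≡ 1 (mod 4); p3=value ≡ 2 (mod 4)
All binary strings representing a multiple of 4 (read in base 2; leading zeros allowed and ε counts as 0)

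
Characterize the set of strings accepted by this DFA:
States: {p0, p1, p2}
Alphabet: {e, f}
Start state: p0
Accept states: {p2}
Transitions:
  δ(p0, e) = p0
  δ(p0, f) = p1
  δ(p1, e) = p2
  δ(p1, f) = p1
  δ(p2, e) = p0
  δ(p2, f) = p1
Testing a few strings:
  'f' → reject
  'eee' → reject
  'ff' → reject
  'ef' → reject
State roles: p0=no suffix match; p1=one trailing f; p2=suffix is fe
All strings over {e,f} ending with fe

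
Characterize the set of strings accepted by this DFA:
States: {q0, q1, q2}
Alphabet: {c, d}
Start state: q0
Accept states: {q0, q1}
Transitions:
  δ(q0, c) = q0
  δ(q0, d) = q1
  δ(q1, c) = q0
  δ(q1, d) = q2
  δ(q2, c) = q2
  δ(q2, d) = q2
Testing a few strings:
  'dc' → accept
  'ccd' → accept
  'dcdd' → reject
  'cd' → accept
State roles: q0=last symbol not d (ok); q1=last symbol d (ok); q2=saw dd (dead)
All strings over {c,d} with no two consecutive d's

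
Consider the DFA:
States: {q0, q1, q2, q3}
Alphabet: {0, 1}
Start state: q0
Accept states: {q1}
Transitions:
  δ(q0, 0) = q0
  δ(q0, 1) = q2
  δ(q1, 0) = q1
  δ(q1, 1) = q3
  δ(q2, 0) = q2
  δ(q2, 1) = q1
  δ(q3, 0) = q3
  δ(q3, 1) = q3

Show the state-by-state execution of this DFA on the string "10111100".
read '1': q0 → q2
  read '0': q2 → q2
  read '1': q2 → q1
  read '1': q1 → q3
  read '1': q3 → q3
  read '1': q3 → q3
  read '0': q3 → q3
  read '0': q3 → q3
q0 -> q2 -> q2 -> q1 -> q3 -> q3 -> q3 -> q3 -> q3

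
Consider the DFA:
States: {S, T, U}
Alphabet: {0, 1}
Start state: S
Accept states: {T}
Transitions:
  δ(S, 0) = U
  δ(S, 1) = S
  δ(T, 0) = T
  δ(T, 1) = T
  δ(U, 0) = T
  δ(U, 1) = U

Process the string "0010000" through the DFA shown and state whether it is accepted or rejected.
Processing string "0010000":
  S --0--> U
  U --0--> T
  T --1--> T
  T --0--> T
  T --0--> T
  T --0--> T
  T --0--> T
Final state: T
Accept states: {T}
Yes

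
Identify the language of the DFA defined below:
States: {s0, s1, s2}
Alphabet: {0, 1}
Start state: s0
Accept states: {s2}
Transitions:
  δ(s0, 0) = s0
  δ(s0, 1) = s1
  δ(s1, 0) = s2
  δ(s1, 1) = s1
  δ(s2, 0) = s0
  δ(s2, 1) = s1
Testing a few strings:
  '1110' → accept
  '1100' → reject
  '11' → reject
  '0110' → accept
State roles: s0=no suffix match; s1=one trailing 1; s2=suffix is 10
All binary strings ending with 10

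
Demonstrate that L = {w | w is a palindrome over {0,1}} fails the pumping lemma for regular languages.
Assume L is regular with pumping length p. Idea: pumping the leading 0-block breaks the symmetry.
Choose s = 0^p 1 0^p (a palindrome of length 2p+1 ≥ p). By the pumping lemma, s = xyz with |xy| ≤ p, |y| > 0, so y = 0^k with k > 0 (xy lies entirely in the first 0^p). Then xy²z = 0^(p+k) 1 0^p, which is not a palindrome since p+k ≠ p.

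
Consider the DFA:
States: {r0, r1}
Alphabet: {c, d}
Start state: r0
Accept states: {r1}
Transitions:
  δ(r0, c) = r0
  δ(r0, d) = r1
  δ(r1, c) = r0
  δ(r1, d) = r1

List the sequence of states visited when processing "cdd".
read 'c': r0 → r0
  read 'd': r0 → r1
  read 'd': r1 → r1
r0 -> r0 -> r1 -> r1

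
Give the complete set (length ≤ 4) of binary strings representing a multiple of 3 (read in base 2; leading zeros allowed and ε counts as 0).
ε, 0, 00, 11, 000, 011, 110, 0000, 0011, 0110, 1001, 1100, 1111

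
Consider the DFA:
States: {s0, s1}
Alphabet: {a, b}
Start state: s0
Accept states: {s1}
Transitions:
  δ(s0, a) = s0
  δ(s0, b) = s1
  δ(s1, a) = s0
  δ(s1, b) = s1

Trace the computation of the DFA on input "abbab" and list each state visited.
read 'a': s0 → s0
  read 'b': s0 → s1
  read 'b': s1 → s1
  read 'a': s1 → s0
  read 'b': s0 → s1
s0 -> s0 -> s1 -> s1 -> s0 -> s1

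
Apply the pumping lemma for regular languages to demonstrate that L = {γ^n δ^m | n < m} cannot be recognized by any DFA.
Assume L is regular with pumping length p. Idea: pumping up the γ-block makes the γ-count reach the δ-count.
Choose s = γ^p δ^(p+1) ∈ L. By the pumping lemma, s = xyz with |xy| ≤ p, |y| > 0, so y = γ^k with k ≥ 1. Then xy²z = γ^(p+k) δ^(p+1). Since p+k ≥ p+1, the number of γ's is no longer strictly less than the number of δ's, so xy²z ∉ L.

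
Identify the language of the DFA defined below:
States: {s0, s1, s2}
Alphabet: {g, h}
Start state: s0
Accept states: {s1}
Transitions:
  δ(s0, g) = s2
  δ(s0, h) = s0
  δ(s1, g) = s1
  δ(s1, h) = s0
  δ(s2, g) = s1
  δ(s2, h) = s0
Testing a few strings:
  'gggh' → reject
  'ghg' → reject
  'gg' → accept
  'hgh' → reject
State roles: s0=last symbol not g; s1=two trailing g's; s2=one trailing g
All strings over {g,h} ending with gg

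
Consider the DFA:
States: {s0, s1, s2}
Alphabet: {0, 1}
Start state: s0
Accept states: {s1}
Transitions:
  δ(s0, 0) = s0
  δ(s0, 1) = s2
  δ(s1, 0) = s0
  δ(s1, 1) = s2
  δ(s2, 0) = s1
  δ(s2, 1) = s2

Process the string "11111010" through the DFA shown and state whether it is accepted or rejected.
Processing string "11111010":
  s0 --1--> s2
  s2 --1--> s2
  s2 --1--> s2
  s2 --1--> s2
  s2 --1--> s2
  s2 --0--> s1
  s1 --1--> s2
  s2 --0--> s1
Final state: s1
Accept states: {s1}
Yes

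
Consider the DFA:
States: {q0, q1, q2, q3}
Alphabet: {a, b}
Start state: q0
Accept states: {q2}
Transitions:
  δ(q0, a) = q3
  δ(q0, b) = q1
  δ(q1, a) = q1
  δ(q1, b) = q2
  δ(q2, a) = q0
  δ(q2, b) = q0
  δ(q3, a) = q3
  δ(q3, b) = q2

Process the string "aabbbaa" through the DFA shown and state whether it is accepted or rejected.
Processing string "aabbbaa":
  q0 --a--> q3
  q3 --a--> q3
  q3 --b--> q2
  q2 --b--> q0
  q0 --b--> q1
  q1 --a--> q1
  q1 --a--> q1
Final state: q1
Accept states: {q2}
No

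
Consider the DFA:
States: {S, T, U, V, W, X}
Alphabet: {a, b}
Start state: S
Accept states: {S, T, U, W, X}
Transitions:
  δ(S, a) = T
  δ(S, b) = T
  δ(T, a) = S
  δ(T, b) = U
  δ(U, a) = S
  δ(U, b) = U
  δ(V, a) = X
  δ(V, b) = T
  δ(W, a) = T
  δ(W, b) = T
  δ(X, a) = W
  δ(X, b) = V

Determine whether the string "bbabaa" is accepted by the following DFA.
Processing string "bbabaa":
  S --b--> T
  T --b--> U
  U --a--> S
  S --b--> T
  T --a--> S
  S --a--> T
Final state: T
Accept states: {S, T, U, W, X}
Yes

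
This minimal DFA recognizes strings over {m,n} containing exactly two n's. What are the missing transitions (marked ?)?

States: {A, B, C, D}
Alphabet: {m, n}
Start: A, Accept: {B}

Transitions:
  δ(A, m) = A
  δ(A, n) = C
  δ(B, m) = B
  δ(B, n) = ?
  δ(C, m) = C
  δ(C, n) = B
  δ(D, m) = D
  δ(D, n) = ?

From the language and accept set, identify what each state tracks — A: zero n's; B: two n's; C: one n; D: ≥ three n's (dead).
Each missing δ(q, a) is the state matching the new tracked value after reading a.
δ(B, n) = D; δ(D, n) = D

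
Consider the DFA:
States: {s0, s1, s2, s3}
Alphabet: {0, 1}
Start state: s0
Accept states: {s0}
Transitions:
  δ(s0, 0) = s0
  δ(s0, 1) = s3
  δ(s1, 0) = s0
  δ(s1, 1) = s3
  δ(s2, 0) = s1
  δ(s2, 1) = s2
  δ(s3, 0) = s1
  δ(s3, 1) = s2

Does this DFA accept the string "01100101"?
Processing string "01100101":
  s0 --0--> s0
  s0 --1--> s3
  s3 --1--> s2
  s2 --0--> s1
  s1 --0--> s0
  s0 --1--> s3
  s3 --0--> s1
  s1 --1--> s3
Final state: s3
Accept states: {s0}
No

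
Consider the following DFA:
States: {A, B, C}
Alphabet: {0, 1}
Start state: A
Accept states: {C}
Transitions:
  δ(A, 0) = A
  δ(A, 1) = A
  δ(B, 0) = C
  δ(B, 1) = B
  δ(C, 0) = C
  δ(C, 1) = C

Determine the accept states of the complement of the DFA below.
Complement accept states = All states \ Original accept states
= {A, B, C} \ {C}
{A, B}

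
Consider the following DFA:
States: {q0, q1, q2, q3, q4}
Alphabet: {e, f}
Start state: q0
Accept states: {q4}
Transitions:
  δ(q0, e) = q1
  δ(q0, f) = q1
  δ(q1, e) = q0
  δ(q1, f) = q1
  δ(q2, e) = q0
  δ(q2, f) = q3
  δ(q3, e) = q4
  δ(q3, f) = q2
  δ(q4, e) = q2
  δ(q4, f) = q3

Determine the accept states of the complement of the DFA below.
Complement accept states = All states \ Original accept states
= {q0, q1, q2, q3, q4} \ {q4}
{q0, q1, q2, q3}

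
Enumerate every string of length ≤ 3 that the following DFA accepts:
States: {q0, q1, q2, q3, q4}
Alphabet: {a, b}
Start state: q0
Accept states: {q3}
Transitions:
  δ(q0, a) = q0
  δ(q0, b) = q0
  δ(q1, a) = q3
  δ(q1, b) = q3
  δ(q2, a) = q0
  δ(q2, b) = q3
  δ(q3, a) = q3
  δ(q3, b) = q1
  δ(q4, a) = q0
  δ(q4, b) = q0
None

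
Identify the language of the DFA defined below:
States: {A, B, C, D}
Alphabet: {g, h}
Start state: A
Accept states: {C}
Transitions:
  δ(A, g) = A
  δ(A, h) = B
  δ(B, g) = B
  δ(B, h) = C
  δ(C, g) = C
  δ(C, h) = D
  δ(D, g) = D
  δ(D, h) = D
Testing a few strings:
  'ghhg' → accept
  'g' → reject
  'ggh' → reject
  'hhg' → accept
State roles: A=zero h's; B=one h; C=two h's; D=≥ three h's (dead)
All strings over {g,h} containing exactly two h's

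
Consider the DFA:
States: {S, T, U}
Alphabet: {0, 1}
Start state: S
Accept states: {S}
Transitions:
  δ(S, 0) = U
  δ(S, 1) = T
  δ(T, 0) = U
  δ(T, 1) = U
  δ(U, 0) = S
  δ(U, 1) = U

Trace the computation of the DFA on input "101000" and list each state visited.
read '1': S → T
  read '0': T → U
  read '1': U → U
  read '0': U → S
  read '0': S → U
  read '0': U → S
S -> T -> U -> U -> S -> U -> S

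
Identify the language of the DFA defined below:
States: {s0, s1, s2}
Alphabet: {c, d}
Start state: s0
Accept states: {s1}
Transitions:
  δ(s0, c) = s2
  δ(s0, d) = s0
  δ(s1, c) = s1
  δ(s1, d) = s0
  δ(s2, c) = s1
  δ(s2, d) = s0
Testing a few strings:
  'ddc' → reject
  'ddd' → reject
  'cc' → accept
  'd' → reject
State roles: s0=last symbol not c; s1=two trailing c's; s2=one trailing c
All strings over {c,d} ending with cc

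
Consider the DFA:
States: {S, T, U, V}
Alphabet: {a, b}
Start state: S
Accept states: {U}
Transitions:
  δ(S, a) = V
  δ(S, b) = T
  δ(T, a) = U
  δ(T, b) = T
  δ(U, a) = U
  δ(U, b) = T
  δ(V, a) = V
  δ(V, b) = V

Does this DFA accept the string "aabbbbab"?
Processing string "aabbbbab":
  S --a--> V
  V --a--> V
  V --b--> V
  V --b--> V
  V --b--> V
  V --b--> V
  V --a--> V
  V --b--> V
Final state: V
Accept states: {U}
No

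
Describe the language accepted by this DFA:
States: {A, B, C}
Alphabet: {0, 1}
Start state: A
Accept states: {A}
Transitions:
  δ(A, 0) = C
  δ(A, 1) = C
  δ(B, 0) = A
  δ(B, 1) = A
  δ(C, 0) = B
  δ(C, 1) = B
Testing a few strings:
  '00' → reject
  '0011' → reject
  '100' → accept
  '10' → reject
State roles: A=length ≡ 0 (mod 3); B=length ≡ 2 (mod 3); C=length ≡ 1 (mod 3)
All binary strings whose length is a multiple of 3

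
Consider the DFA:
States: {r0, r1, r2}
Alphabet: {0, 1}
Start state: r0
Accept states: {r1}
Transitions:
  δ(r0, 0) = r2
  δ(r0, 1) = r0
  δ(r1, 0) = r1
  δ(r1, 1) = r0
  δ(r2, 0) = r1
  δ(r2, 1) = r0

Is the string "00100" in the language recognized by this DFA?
Processing string "00100":
  r0 --0--> r2
  r2 --0--> r1
  r1 --1--> r0
  r0 --0--> r2
  r2 --0--> r1
Final state: r1
Accept states: {r1}
Yes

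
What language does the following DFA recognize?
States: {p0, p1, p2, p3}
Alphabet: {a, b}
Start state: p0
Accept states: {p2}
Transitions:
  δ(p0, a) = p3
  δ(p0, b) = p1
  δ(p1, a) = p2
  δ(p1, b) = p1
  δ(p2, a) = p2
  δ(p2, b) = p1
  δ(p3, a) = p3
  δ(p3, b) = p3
Testing a few strings:
  'bab' → reject
  'b' → reject
  'a' → reject
  'bb' → reject
State roles: p0=no input read; p1=started with b, last symbol b; p2=started with b, last symbol a; p3=started with a (dead)
All strings over {a,b} that start with b and end with a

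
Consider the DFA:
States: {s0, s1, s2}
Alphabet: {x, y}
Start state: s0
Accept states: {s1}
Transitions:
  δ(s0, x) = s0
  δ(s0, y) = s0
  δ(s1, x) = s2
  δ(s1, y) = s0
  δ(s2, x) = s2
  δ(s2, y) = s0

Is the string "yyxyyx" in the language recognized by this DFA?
Processing string "yyxyyx":
  s0 --y--> s0
  s0 --y--> s0
  s0 --x--> s0
  s0 --y--> s0
  s0 --y--> s0
  s0 --x--> s0
Final state: s0
Accept states: {s1}
No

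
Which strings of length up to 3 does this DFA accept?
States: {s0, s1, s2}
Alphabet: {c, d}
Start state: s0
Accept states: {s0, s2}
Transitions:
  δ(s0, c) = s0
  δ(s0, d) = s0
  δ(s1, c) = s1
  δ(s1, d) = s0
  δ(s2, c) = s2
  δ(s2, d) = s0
ε, c, d, cc, cd, dc, dd, ccc, ccd, cdc, cdd, dcc, dcd, ddc, ddd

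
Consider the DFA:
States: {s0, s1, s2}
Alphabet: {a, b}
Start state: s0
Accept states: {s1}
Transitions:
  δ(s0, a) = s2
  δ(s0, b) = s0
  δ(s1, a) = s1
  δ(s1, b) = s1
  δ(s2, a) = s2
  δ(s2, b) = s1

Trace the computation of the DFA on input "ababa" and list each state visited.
read 'a': s0 → s2
  read 'b': s2 → s1
  read 'a': s1 → s1
  read 'b': s1 → s1
  read 'a': s1 → s1
s0 -> s2 -> s1 -> s1 -> s1 -> s1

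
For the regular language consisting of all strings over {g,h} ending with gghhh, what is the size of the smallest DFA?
By Myhill–Nerode, count the distinguishable equivalence classes: 6 classes — one per longest suffix of the input that is a prefix of 'gghhh' (lengths 0 through 5); only the length-5 class is accepting.
6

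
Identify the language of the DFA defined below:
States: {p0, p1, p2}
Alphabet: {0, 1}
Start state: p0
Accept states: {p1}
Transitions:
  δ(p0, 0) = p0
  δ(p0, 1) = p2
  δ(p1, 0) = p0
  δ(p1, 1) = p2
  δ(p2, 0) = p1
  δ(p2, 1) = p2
Testing a few strings:
  '101' → reject
  '1001' → reject
  '1000' → reject
  '0' → reject
State roles: p0=no suffix match; p1=suffix is 10; p2=one trailing 1
All binary strings ending with 10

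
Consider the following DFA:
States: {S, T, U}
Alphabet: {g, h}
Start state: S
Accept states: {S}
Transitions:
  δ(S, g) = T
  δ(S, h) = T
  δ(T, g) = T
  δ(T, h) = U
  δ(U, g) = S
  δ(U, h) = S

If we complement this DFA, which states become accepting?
Complement accept states = All states \ Original accept states
= {S, T, U} \ {S}
{T, U}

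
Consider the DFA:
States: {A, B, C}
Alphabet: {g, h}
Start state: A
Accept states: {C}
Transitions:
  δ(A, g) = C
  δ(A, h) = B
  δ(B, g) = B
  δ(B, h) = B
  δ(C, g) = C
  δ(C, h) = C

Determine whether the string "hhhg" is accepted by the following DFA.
Processing string "hhhg":
  A --h--> B
  B --h--> B
  B --h--> B
  B --g--> B
Final state: B
Accept states: {C}
No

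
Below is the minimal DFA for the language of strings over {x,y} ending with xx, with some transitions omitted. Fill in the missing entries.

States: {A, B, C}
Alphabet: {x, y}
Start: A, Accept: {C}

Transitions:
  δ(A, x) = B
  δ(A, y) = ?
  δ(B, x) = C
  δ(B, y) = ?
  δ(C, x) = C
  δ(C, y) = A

From the language and accept set, identify what each state tracks — A: last symbol not x; B: one trailing x; C: two trailing x's.
Each missing δ(q, a) is the state matching the new tracked value after reading a.
δ(A, y) = A; δ(B, y) = A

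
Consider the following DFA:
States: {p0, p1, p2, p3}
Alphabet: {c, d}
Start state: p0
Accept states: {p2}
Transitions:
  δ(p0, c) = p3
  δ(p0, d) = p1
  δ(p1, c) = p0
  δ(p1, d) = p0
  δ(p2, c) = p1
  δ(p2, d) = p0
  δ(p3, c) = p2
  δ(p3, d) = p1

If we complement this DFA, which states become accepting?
Complement accept states = All states \ Original accept states
= {p0, p1, p2, p3} \ {p2}
{p0, p1, p3}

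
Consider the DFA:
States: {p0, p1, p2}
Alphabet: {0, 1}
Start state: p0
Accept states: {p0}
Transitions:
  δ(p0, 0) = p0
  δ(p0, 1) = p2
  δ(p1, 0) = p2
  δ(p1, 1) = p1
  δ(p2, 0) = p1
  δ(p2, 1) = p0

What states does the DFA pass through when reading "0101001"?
read '0': p0 → p0
  read '1': p0 → p2
  read '0': p2 → p1
  read '1': p1 → p1
  read '0': p1 → p2
  read '0': p2 → p1
  read '1': p1 → p1
p0 -> p0 -> p2 -> p1 -> p1 -> p2 -> p1 -> p1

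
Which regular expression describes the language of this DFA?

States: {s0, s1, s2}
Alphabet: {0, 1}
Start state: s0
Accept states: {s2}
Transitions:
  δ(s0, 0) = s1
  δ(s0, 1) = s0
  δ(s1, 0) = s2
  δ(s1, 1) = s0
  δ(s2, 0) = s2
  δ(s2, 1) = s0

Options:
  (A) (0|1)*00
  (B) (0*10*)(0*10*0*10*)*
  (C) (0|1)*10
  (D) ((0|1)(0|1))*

Check each option against the DFA on short strings; one disagreement eliminates an option:
  (A) (0|1)*00: agrees with the DFA on every string of length ≤ 6
  (B) (0*10*)(0*10*0*10*)*: on '1' the DFA goes s0 → s0 and rejects (s0 ∉ Accept), but the regex matches it → eliminate
  (C) (0|1)*10: on '00' the DFA goes s0 → s1 → s2 and accepts (s2 ∈ Accept), but the regex does not match it → eliminate
  (D) ((0|1)(0|1))*: on ε the DFA stays in s0 and rejects (s0 ∉ Accept), but the regex matches it → eliminate
Only (A) is consistent with the DFA.
(A) (0|1)*00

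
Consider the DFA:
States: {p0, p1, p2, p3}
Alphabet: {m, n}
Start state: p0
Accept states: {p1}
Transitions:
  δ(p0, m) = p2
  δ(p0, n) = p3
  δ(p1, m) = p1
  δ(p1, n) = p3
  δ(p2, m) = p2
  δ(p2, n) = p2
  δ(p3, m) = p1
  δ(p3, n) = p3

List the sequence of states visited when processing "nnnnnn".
read 'n': p0 → p3
  read 'n': p3 → p3
  read 'n': p3 → p3
  read 'n': p3 → p3
  read 'n': p3 → p3
  read 'n': p3 → p3
p0 -> p3 -> p3 -> p3 -> p3 -> p3 -> p3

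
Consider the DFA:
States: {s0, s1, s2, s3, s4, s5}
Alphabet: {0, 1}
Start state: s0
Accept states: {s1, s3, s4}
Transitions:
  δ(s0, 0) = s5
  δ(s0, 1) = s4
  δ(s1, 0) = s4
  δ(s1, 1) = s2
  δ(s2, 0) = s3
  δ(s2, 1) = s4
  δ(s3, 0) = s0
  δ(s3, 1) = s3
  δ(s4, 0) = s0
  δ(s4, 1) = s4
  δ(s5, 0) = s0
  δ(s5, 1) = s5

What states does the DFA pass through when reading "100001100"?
read '1': s0 → s4
  read '0': s4 → s0
  read '0': s0 → s5
  read '0': s5 → s0
  read '0': s0 → s5
  read '1': s5 → s5
  read '1': s5 → s5
  read '0': s5 → s0
  read '0': s0 → s5
s0 -> s4 -> s0 -> s5 -> s0 -> s5 -> s5 -> s5 -> s0 -> s5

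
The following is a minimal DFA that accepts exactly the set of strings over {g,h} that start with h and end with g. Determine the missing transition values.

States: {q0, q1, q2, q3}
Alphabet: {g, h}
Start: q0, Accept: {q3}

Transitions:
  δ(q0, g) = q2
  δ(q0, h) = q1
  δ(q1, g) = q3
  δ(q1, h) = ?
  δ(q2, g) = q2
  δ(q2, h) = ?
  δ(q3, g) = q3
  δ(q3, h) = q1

From the language and accept set, identify what each state tracks — q0: no input read; q1: started with h, last symbol h; q2: started with g (dead); q3: started with h, last symbol g.
Each missing δ(q, a) is the state matching the new tracked value after reading a.
δ(q1, h) = q1; δ(q2, h) = q2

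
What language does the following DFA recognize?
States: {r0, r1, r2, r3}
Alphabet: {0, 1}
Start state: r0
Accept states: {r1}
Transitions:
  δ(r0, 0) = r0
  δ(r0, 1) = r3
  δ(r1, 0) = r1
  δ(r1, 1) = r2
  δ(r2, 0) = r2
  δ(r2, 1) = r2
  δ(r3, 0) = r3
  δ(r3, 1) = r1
Testing a few strings:
  '1' → reject
  '101' → accept
  '0' → reject
  '111' → reject
State roles: r0=zero 1's; r1=two 1's; r2=≥ three 1's (dead); r3=one 1
All binary strings containing exactly two 1's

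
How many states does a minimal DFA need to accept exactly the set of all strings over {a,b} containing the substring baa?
By Myhill–Nerode, count the distinguishable equivalence classes: 4 classes — one per longest suffix of the input that is a prefix of 'baa' (lengths 0 through 2), plus an absorbing 'already seen baa' class.
4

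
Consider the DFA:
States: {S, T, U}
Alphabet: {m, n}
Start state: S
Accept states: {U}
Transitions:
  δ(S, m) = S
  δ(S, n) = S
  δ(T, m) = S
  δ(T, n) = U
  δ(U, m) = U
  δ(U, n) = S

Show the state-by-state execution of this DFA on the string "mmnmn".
read 'm': S → S
  read 'm': S → S
  read 'n': S → S
  read 'm': S → S
  read 'n': S → S
S -> S -> S -> S -> S -> S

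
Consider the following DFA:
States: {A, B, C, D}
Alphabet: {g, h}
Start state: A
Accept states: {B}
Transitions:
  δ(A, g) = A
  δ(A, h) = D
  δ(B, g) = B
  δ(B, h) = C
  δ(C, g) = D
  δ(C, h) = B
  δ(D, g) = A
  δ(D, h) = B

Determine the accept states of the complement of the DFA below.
Complement accept states = All states \ Original accept states
= {A, B, C, D} \ {B}
{A, C, D}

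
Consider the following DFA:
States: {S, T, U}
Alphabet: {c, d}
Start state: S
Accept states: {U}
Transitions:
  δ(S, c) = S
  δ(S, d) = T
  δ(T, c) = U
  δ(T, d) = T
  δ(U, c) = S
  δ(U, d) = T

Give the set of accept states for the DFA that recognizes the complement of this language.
Complement accept states = All states \ Original accept states
= {S, T, U} \ {U}
{S, T}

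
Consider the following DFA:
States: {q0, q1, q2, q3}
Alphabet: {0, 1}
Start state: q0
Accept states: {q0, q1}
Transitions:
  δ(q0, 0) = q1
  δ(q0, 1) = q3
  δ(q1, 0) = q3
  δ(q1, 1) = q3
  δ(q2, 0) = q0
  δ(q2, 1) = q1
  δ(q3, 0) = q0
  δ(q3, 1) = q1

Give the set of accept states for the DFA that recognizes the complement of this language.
Complement accept states = All states \ Original accept states
= {q0, q1, q2, q3} \ {q0, q1}
{q2, q3}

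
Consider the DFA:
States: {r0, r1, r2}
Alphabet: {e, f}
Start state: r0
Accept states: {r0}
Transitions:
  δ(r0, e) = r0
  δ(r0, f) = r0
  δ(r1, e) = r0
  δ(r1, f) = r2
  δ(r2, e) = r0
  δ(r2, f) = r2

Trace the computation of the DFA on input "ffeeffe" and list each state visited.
read 'f': r0 → r0
  read 'f': r0 → r0
  read 'e': r0 → r0
  read 'e': r0 → r0
  read 'f': r0 → r0
  read 'f': r0 → r0
  read 'e': r0 → r0
r0 -> r0 -> r0 -> r0 -> r0 -> r0 -> r0 -> r0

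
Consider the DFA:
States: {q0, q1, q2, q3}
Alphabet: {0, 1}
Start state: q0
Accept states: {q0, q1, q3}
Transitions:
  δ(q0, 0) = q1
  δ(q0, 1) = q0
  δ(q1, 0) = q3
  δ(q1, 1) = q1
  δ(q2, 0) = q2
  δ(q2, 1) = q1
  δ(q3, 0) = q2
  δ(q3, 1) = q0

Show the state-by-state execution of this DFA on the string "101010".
read '1': q0 → q0
  read '0': q0 → q1
  read '1': q1 → q1
  read '0': q1 → q3
  read '1': q3 → q0
  read '0': q0 → q1
q0 -> q0 -> q1 -> q1 -> q3 -> q0 -> q1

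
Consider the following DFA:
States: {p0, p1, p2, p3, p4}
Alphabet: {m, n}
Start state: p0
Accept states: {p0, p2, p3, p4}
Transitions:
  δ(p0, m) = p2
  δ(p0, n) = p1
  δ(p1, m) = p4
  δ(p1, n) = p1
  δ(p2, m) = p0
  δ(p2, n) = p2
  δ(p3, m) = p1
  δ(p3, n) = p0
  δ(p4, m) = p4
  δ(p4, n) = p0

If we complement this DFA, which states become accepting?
Complement accept states = All states \ Original accept states
= {p0, p1, p2, p3, p4} \ {p0, p2, p3, p4}
{p1}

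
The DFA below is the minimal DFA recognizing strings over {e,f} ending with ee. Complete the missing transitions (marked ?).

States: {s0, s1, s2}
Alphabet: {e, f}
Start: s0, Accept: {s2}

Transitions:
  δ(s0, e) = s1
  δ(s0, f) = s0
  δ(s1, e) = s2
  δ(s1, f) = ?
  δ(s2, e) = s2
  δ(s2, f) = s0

From the language and accept set, identify what each state tracks — s0: last symbol not e; s1: one trailing e; s2: two trailing e's.
Each missing δ(q, a) is the state matching the new tracked value after reading a.
δ(s1, f) = s0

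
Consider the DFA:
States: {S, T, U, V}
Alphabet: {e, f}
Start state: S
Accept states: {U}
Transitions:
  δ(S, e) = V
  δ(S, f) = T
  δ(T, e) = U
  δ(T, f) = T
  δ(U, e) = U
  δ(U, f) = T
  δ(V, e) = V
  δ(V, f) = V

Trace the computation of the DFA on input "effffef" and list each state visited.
read 'e': S → V
  read 'f': V → V
  read 'f': V → V
  read 'f': V → V
  read 'f': V → V
  read 'e': V → V
  read 'f': V → V
S -> V -> V -> V -> V -> V -> V -> V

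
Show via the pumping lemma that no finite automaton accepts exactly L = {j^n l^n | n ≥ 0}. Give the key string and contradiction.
Assume L is regular with pumping length p. Idea: pumping the j-block changes the count balance.
Choose s = j^p l^p (length 2p ≥ p). By the pumping lemma, s = xyz with |xy| ≤ p, |y| > 0. So y = j^k for some k > 0 (since xy is entirely within the j's). Pumping gives xy²z = j^(p+k) l^p, which is not in L since p+k ≠ p.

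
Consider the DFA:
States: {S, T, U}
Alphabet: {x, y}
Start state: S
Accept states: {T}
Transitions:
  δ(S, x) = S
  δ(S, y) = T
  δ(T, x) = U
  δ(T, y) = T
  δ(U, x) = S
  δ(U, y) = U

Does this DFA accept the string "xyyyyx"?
Processing string "xyyyyx":
  S --x--> S
  S --y--> T
  T --y--> T
  T --y--> T
  T --y--> T
  T --x--> U
Final state: U
Accept states: {T}
No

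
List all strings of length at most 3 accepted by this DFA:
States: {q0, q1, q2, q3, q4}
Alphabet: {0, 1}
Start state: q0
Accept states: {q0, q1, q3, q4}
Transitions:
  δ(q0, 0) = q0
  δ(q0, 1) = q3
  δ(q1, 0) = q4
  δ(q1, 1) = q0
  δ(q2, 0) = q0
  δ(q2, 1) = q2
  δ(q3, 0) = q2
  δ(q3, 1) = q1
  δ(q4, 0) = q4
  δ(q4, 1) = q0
ε, 0, 1, 00, 01, 11, 000, 001, 011, 100, 110, 111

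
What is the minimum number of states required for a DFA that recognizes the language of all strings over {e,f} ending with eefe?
By Myhill–Nerode, count the distinguishable equivalence classes: 5 classes — one per longest suffix of the input that is a prefix of 'eefe' (lengths 0 through 4); only the length-4 class is accepting.
5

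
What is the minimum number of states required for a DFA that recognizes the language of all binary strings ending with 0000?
By Myhill–Nerode, count the distinguishable equivalence classes: 5 classes — one per longest suffix of the input that is a prefix of '0000' (lengths 0 through 4); only the length-4 class is accepting.
5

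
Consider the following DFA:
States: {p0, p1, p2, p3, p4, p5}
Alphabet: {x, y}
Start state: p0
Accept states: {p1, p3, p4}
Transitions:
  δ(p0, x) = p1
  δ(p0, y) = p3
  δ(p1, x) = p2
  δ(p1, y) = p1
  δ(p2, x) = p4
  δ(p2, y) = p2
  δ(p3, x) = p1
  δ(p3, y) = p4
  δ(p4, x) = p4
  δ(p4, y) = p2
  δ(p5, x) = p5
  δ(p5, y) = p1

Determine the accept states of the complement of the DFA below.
Complement accept states = All states \ Original accept states
= {p0, p1, p2, p3, p4, p5} \ {p1, p3, p4}
{p0, p2, p5}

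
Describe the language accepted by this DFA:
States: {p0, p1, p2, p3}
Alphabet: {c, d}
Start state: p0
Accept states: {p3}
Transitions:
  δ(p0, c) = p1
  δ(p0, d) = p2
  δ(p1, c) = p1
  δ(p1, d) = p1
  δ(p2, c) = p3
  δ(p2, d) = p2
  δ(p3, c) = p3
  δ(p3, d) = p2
Testing a few strings:
  'cc' → reject
  'dd' → reject
  'cdc' → reject
  'd' → reject
State roles: p0=no input read; p1=started with c (dead); p2=started with d, last symbol d; p3=started with d, last symbol c
All strings over {c,d} that start with d and end with c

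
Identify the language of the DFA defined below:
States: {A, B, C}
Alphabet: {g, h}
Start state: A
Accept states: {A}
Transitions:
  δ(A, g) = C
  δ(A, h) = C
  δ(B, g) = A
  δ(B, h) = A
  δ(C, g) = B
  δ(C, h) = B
Testing a few strings:
  'ghg' → accept
  'gh' → reject
  'hg' → reject
  'g' → reject
State roles: A=length ≡ 0 (mod 3); B=length ≡ 2 (mod 3); C=length ≡ 1 (mod 3)
All strings over {g,h} whose length is a multiple of 3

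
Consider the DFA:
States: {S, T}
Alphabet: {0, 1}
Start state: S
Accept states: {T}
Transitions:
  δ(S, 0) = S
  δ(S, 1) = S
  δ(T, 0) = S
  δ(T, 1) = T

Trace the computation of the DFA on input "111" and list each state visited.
read '1': S → S
  read '1': S → S
  read '1': S → S
S -> S -> S -> S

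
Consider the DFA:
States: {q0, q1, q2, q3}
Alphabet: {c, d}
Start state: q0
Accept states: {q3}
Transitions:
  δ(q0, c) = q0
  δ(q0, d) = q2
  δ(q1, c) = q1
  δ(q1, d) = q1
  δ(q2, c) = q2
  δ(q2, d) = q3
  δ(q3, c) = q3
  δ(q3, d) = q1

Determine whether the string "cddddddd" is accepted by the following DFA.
Processing string "cddddddd":
  q0 --c--> q0
  q0 --d--> q2
  q2 --d--> q3
  q3 --d--> q1
  q1 --d--> q1
  q1 --d--> q1
  q1 --d--> q1
  q1 --d--> q1
Final state: q1
Accept states: {q3}
No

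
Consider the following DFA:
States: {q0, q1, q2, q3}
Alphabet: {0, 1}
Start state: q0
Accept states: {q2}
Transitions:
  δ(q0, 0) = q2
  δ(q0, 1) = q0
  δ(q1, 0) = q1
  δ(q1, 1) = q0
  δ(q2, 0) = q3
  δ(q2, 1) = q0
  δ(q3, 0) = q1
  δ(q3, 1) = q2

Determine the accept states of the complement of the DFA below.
Complement accept states = All states \ Original accept states
= {q0, q1, q2, q3} \ {q2}
{q0, q1, q3}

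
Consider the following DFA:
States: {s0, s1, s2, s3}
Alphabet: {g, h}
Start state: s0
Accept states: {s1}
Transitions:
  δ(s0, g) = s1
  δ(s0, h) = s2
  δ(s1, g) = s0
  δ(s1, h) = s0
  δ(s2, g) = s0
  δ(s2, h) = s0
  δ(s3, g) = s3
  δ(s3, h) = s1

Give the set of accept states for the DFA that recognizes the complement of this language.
Complement accept states = All states \ Original accept states
= {s0, s1, s2, s3} \ {s1}
{s0, s2, s3}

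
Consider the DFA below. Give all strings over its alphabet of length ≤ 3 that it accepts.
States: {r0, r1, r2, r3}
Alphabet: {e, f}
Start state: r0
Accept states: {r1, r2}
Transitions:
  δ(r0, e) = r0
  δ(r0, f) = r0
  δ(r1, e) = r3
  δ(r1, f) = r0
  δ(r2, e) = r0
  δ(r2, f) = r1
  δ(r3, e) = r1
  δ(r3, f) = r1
None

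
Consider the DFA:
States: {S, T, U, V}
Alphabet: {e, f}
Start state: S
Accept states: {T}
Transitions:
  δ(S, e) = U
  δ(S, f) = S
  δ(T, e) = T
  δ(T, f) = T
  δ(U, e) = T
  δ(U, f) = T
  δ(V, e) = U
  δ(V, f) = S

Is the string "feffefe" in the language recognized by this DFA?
Processing string "feffefe":
  S --f--> S
  S --e--> U
  U --f--> T
  T --f--> T
  T --e--> T
  T --f--> T
  T --e--> T
Final state: T
Accept states: {T}
Yes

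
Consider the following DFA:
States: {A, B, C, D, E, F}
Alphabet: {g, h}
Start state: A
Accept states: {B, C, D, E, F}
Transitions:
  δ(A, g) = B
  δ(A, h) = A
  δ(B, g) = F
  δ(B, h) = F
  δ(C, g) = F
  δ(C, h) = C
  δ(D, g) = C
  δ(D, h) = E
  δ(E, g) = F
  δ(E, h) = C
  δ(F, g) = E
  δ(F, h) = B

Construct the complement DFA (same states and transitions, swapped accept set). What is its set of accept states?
Complement accept states = All states \ Original accept states
= {A, B, C, D, E, F} \ {B, C, D, E, F}
{A}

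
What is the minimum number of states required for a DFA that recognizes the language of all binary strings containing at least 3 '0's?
By Myhill–Nerode, count the distinguishable equivalence classes: 4 classes — having seen 0, 1, 2, or ≥3 copies of '0'; any two classes i < j (j ≤ 3) are distinguished by the string 0^(3−j), which takes class j to 3 copies (accepted) but leaves class i below 3 (rejected).
4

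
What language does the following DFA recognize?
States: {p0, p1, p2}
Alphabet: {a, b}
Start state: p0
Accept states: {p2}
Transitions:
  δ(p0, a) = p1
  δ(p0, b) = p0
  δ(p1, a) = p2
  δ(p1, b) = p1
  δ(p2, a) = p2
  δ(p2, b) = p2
Testing a few strings:
  'aaaa' → accept
  'aa' → accept
  'ab' → reject
  'abb' → reject
State roles: p0=zero a's seen; p1=one a seen; p2=≥ two a's seen
All strings over {a,b} containing at least two a's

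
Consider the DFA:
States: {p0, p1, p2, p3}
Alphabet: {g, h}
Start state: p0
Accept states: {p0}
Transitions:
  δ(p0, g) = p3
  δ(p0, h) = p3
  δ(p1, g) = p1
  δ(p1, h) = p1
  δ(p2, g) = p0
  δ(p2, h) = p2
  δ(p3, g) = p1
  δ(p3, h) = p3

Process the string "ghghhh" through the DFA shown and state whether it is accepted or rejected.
Processing string "ghghhh":
  p0 --g--> p3
  p3 --h--> p3
  p3 --g--> p1
  p1 --h--> p1
  p1 --h--> p1
  p1 --h--> p1
Final state: p1
Accept states: {p0}
No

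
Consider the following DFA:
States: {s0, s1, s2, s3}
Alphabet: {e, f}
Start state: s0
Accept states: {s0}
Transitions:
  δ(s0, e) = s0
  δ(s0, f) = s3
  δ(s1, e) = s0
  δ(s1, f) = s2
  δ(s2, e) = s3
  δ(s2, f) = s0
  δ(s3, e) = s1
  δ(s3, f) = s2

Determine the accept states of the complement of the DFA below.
Complement accept states = All states \ Original accept states
= {s0, s1, s2, s3} \ {s0}
{s1, s2, s3}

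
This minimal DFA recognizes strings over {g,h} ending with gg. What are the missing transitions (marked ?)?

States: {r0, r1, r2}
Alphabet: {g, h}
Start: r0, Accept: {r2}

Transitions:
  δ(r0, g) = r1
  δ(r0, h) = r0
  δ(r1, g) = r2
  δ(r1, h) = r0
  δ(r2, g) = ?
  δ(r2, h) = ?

From the language and accept set, identify what each state tracks — r0: last symbol not g; r1: one trailing g; r2: two trailing g's.
Each missing δ(q, a) is the state matching the new tracked value after reading a.
δ(r2, g) = r2; δ(r2, h) = r0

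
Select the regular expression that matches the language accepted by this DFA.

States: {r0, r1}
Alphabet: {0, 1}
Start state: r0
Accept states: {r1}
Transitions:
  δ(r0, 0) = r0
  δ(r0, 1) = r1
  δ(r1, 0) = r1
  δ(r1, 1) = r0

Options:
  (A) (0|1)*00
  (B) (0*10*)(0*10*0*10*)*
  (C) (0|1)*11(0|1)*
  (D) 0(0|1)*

Check each option against the DFA on short strings; one disagreement eliminates an option:
  (A) (0|1)*00: on '1' the DFA goes r0 → r1 and accepts (r1 ∈ Accept), but the regex does not match it → eliminate
  (B) (0*10*)(0*10*0*10*)*: agrees with the DFA on every string of length ≤ 6
  (C) (0|1)*11(0|1)*: on '1' the DFA goes r0 → r1 and accepts (r1 ∈ Accept), but the regex does not match it → eliminate
  (D) 0(0|1)*: on '0' the DFA goes r0 → r0 and rejects (r0 ∉ Accept), but the regex matches it → eliminate
Only (B) is consistent with the DFA.
(B) (0*10*)(0*10*0*10*)*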